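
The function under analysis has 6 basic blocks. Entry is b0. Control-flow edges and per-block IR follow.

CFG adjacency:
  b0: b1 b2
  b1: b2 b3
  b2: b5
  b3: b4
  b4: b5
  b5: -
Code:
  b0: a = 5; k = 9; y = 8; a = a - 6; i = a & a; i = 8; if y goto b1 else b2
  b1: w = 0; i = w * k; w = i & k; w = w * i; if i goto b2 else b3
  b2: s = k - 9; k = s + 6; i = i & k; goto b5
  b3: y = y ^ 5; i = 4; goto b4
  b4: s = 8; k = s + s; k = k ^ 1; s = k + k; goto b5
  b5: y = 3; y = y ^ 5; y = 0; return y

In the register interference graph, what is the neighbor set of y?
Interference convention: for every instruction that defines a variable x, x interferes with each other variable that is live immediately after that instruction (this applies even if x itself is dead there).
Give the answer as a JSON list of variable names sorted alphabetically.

Answer: ["a", "i", "k", "w"]

Working:
Per-block:
  b0: {a,i,k,y} / ∅
  b1: {i,w} / {k}
  b2: {i,k,s} / {i,k}
  b3: {i,y} / {y}
  b4: {k,s} / ∅
  b5: {y} / ∅

Live sets:
  live b0: ∅→{i,k,y}
  live b1: {k,y}→{i,k,y}
  live b2: {i,k}→∅
  live b3: {y}→∅
  live b4: ∅→∅
  live b5: ∅→∅

Conflict graph:
  a: {k,y}
  i: {k,s,w,y}
  k: {a,i,w,y}
  s: {i}
  w: {i,k,y}
  y: {a,i,k,w}

N(y) = ["a", "i", "k", "w"]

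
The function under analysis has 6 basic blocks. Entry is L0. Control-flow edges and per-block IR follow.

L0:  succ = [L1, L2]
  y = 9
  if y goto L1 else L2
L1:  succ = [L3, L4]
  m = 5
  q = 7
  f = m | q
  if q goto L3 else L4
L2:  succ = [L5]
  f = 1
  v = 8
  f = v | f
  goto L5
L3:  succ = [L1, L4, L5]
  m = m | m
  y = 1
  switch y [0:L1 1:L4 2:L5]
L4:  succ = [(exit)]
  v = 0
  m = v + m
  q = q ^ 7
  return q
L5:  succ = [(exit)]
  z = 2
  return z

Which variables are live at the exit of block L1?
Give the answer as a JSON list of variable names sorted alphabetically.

Answer: ["m", "q"]

Derivation:
Per-block:
  L0: {y} / ∅
  L1: {f,m,q} / ∅
  L2: {f,v} / ∅
  L3: {m,y} / {m}
  L4: {m,q,v} / {m,q}
  L5: {z} / ∅

Backward fixpoint:
  L0: in=∅ out=∅
  L1: in=∅ out={m,q}
  L2: in=∅ out=∅
  L3: in={m,q} out={m,q}
  L4: in={m,q} out=∅
  L5: in=∅ out=∅

live-out(L1) = ["m", "q"]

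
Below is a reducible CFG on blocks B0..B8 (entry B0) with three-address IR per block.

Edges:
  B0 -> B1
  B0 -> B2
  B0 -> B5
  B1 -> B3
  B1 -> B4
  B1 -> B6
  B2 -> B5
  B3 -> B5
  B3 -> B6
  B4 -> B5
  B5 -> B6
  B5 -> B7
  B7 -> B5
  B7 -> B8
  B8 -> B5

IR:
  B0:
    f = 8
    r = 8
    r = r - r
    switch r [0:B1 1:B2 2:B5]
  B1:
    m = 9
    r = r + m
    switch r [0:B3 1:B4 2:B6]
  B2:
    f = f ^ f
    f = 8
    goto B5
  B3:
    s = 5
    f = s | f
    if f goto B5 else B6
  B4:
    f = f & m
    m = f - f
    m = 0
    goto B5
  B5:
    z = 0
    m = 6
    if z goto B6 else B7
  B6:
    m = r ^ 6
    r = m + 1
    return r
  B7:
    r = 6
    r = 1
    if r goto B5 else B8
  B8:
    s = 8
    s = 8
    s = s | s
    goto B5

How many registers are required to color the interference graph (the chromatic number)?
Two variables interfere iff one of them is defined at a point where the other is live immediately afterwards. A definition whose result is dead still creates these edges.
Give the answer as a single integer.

Block summaries:
  B0 def {f,r} use ∅
  B1 def {m,r} use {r}
  B2 def {f} use {f}
  B3 def {f,s} use {f}
  B4 def {f,m} use {f,m}
  B5 def {m,z} use ∅
  B6 def {m,r} use {r}
  B7 def {r} use ∅
  B8 def {s} use ∅

Live sets:
  B0: in=∅ out={f,r}
  B1: in={f,r} out={f,m,r}
  B2: in={f,r} out={r}
  B3: in={f,r} out={r}
  B4: in={f,m,r} out={r}
  B5: in={r} out={r}
  B6: in={r} out=∅
  B7: in=∅ out={r}
  B8: in={r} out={r}

Interference:
  f: {m,r,s}
  m: {f,r,z}
  r: {f,m,s,z}
  s: {f,r}
  z: {m,r}

Colouring:
  lower bound: {f,m,r} mutually conflict ⇒ χ ≥ 3
  assign f→R1 m→R2 r→R0 s→R2 z→R1 — no edge inside a register ⇒ χ ≤ 3
  χ = 3

Answer: 3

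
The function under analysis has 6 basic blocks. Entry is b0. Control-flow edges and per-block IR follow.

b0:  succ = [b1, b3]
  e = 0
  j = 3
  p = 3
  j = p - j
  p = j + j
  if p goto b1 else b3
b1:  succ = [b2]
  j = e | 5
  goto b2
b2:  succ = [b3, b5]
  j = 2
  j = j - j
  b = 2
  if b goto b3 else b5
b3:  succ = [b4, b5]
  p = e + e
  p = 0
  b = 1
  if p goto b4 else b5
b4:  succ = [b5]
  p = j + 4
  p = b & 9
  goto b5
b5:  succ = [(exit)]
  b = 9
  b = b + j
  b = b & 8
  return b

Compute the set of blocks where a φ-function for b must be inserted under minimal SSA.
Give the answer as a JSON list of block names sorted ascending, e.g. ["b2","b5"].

Answer: ["b3", "b5"]

Working:
idom tree: b1←b0 b2←b1 b3←b0 b4←b3 b5←b0
Dom∩ at merges:
  b3: preds {b0,b2}: {b0} ∩ {b0,b1,b2} = {b0}; idom=b0
  b5: preds {b2,b3,b4}: {b0,b1,b2} ∩ {b0,b3} ∩ {b0,b3,b4} = {b0}; idom=b0

DF walk-up:
  join b3 pred b0: · stop@b0
  join b3 pred b2: b2→b1 stop@b0
  join b5 pred b2: b2→b1 stop@b0
  join b5 pred b3: b3 stop@b0
  join b5 pred b4: b4→b3 stop@b0
  DF(b0)=∅
  DF(b1)={b3,b5}
  DF(b2)={b3,b5}
  DF(b3)={b5}
  DF(b4)={b5}
  DF(b5)=∅

φ for b: defs {b2,b3,b5}
  DF⁺ = {b3,b5}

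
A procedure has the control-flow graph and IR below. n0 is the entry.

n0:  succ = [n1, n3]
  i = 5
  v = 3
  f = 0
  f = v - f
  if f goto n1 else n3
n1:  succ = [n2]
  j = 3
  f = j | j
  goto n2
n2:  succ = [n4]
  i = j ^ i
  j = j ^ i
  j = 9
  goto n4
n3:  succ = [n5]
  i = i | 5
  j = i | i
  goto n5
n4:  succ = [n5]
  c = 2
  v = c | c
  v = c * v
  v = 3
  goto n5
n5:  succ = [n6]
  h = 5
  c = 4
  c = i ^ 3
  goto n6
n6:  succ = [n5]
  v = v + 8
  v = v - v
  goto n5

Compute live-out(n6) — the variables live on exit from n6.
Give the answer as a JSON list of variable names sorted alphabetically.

Per-block:
  n0: {f,i,v} / ∅
  n1: {f,j} / ∅
  n2: {i,j} / {i,j}
  n3: {i,j} / {i}
  n4: {c,v} / ∅
  n5: {c,h} / {i}
  n6: {v} / {v}

Backward fixpoint:
  live n0: ∅→{i,v}
  live n1: {i}→{i,j}
  live n2: {i,j}→{i}
  live n3: {i,v}→{i,v}
  live n4: {i}→{i,v}
  live n5: {i,v}→{i,v}
  live n6: {i,v}→{i,v}

live-out(n6) = ["i", "v"]

Answer: ["i", "v"]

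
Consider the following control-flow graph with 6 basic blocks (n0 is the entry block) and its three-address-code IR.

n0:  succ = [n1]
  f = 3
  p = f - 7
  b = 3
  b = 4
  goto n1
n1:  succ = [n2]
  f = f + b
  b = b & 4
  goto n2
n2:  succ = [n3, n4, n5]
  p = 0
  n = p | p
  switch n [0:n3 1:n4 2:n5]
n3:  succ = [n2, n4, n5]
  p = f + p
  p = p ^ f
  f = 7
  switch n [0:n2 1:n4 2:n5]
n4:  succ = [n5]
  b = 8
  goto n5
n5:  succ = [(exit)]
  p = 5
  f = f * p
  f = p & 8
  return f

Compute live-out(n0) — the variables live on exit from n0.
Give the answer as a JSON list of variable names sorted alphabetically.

Block summaries:
  n0 def {b,f,p} use ∅
  n1 def {b,f} use {b,f}
  n2 def {n,p} use ∅
  n3 def {f,p} use {f,n,p}
  n4 def {b} use ∅
  n5 def {f,p} use {f}

Live sets:
  live n0: ∅→{b,f}
  live n1: {b,f}→{f}
  live n2: {f}→{f,n,p}
  live n3: {f,n,p}→{f}
  live n4: {f}→{f}
  live n5: {f}→∅

live-out(n0) = ["b", "f"]

Answer: ["b", "f"]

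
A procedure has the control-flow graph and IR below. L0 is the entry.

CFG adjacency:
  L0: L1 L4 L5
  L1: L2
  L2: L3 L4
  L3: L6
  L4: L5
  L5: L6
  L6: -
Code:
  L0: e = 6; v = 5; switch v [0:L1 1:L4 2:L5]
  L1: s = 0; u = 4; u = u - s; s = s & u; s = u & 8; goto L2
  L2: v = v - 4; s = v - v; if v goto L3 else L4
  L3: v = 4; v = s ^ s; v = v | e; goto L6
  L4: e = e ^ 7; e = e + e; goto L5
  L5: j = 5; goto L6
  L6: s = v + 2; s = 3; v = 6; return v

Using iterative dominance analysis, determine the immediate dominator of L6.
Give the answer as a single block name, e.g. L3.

Answer: L0

Working:
idom tree: L1←L0 L2←L1 L3←L2 L4←L0 L5←L0 L6←L0
Dom∩ at merges:
  L4: preds {L0,L2}: {L0} ∩ {L0,L1,L2} = {L0}; idom=L0
  L5: preds {L0,L4}: {L0} ∩ {L0,L4} = {L0}; idom=L0
  L6: preds {L3,L5}: {L0,L1,L2,L3} ∩ {L0,L5} = {L0}; idom=L0

idom(L6) = L0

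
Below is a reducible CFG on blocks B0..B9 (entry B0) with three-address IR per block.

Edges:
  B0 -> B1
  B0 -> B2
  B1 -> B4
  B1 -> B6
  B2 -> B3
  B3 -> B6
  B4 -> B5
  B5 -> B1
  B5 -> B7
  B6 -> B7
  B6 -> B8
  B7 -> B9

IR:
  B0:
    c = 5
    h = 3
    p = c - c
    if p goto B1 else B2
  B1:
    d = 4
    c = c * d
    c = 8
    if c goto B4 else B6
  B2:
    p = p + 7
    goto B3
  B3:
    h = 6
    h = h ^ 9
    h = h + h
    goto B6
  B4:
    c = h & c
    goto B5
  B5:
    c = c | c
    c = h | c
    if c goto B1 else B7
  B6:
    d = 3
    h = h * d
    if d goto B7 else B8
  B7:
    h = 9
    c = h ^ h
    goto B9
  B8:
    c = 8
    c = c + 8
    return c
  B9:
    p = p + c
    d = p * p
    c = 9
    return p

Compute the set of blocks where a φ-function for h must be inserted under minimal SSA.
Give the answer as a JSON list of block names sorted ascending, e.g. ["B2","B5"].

idom tree: B1←B0 B2←B0 B3←B2 B4←B1 B5←B4 B6←B0 B7←B0 B8←B6 B9←B7
Dom∩ at merges:
  B1: preds {B0,B5}: {B0} ∩ {B0,B1,B4,B5} = {B0}; idom=B0
  B6: preds {B1,B3}: {B0,B1} ∩ {B0,B2,B3} = {B0}; idom=B0
  B7: preds {B5,B6}: {B0,B1,B4,B5} ∩ {B0,B6} = {B0}; idom=B0

Frontier:
  B1←B0: walk · to B0
  B1←B5: walk B5→B4→B1 to B0
  B6←B1: walk B1 to B0
  B6←B3: walk B3→B2 to B0
  B7←B5: walk B5→B4→B1 to B0
  B7←B6: walk B6 to B0
  DF(B0)=∅
  DF(B1)={B1,B6,B7}
  DF(B2)={B6}
  DF(B3)={B6}
  DF(B4)={B1,B7}
  DF(B5)={B1,B7}
  DF(B6)={B7}
  DF(B7)=∅
  DF(B8)=∅
  DF(B9)=∅

φ for h: defs {B0,B3,B6,B7}
  DF⁺ = {B6,B7}

Answer: ["B6", "B7"]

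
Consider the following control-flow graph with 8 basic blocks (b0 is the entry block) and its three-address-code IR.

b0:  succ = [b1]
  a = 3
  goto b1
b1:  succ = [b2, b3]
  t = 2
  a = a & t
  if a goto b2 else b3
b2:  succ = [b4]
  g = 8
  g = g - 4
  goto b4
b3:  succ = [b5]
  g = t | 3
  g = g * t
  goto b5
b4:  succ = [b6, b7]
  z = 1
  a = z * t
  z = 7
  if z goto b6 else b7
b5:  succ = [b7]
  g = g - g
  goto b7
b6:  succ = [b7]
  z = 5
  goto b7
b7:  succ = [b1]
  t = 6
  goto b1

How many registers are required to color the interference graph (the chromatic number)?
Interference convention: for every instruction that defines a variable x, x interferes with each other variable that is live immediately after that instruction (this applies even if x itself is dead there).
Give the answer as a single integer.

Per-block:
  b0: def={a} ue=∅
  b1: def={a,t} ue={a}
  b2: def={g} ue=∅
  b3: def={g} ue={t}
  b4: def={a,z} ue={t}
  b5: def={g} ue={g}
  b6: def={z} ue=∅
  b7: def={t} ue=∅

Liveness:
  b0 li=∅ lo={a}
  b1 li={a} lo={a,t}
  b2 li={t} lo={t}
  b3 li={a,t} lo={a,g}
  b4 li={t} lo={a}
  b5 li={a,g} lo={a}
  b6 li={a} lo={a}
  b7 li={a} lo={a}

Conflict graph:
  a↔{g,t,z}
  g↔{a,t}
  t↔{a,g,z}
  z↔{a,t}

Registers:
  lower bound: {a,g,t} mutually conflict ⇒ χ ≥ 3
  3-colouring: R0={a}  R1={t}  R2={g,z}
  χ = 3

Answer: 3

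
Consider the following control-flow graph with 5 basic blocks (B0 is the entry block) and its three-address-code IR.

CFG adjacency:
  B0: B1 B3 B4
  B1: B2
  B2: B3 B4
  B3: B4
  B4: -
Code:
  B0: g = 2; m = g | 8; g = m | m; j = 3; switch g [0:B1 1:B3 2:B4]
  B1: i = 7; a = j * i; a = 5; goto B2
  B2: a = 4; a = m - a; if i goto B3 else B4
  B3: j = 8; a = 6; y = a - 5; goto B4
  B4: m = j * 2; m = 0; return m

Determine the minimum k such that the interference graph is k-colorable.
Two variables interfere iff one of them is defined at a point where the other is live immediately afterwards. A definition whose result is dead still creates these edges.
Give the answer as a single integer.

Block summaries:
  B0: {g,j,m} / ∅
  B1: {a,i} / {j}
  B2: {a} / {i,m}
  B3: {a,j,y} / ∅
  B4: {m} / {j}

Backward fixpoint:
  live B0: ∅→{j,m}
  live B1: {j,m}→{i,j,m}
  live B2: {i,j,m}→{j}
  live B3: ∅→{j}
  live B4: {j}→∅

Conflict graph:
  a: {i,j,m}
  g: {j,m}
  i: {a,j,m}
  j: {a,g,i,m,y}
  m: {a,g,i,j}
  y: {j}

Chromatic number:
  {a,i,j,m} pairwise interfere (4-clique) ⇒ χ ≥ 4
  4-colouring: R0={j}  R1={m,y}  R2={a,g}  R3={i}
  χ = 4

Answer: 4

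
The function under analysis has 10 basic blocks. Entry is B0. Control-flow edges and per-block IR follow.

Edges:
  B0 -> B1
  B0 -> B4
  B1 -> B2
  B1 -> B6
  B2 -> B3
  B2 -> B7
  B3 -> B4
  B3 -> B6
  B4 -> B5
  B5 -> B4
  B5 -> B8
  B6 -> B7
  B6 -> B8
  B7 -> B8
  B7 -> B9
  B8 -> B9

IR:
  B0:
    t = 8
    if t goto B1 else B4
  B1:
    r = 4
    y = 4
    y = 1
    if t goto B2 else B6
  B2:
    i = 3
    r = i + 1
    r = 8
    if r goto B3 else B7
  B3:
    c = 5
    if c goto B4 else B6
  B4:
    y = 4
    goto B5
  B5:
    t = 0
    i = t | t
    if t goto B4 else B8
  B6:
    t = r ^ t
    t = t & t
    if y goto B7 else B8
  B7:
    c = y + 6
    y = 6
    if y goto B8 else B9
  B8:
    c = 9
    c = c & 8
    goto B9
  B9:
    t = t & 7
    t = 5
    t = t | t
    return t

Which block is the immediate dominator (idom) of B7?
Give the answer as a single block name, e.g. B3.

idom tree: B1←B0 B2←B1 B3←B2 B4←B0 B5←B4 B6←B1 B7←B1 B8←B0 B9←B0
Dom at joins:
  B4: preds {B0,B3,B5}: {B0} ∩ {B0,B1,B2,B3} ∩ {B0,B4,B5} = {B0}; idom=B0
  B6: preds {B1,B3}: {B0,B1} ∩ {B0,B1,B2,B3} = {B0,B1}; idom=B1
  B7: preds {B2,B6}: {B0,B1,B2} ∩ {B0,B1,B6} = {B0,B1}; idom=B1
  B8: preds {B5,B6,B7}: {B0,B4,B5} ∩ {B0,B1,B6} ∩ {B0,B1,B7} = {B0}; idom=B0
  B9: preds {B7,B8}: {B0,B1,B7} ∩ {B0,B8} = {B0}; idom=B0

idom(B7) = B1

Answer: B1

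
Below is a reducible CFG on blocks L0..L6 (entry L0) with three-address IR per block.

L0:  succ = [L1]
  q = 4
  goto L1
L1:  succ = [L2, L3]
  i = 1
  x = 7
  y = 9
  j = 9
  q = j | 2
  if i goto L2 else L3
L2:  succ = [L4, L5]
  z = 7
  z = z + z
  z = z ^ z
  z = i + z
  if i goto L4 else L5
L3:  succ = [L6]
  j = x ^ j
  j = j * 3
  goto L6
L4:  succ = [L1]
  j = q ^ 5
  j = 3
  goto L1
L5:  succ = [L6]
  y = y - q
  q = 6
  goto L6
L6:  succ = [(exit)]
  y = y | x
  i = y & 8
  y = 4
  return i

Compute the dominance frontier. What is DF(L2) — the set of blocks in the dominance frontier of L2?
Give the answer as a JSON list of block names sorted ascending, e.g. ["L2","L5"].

idom tree: L1←L0 L2←L1 L3←L1 L4←L2 L5←L2 L6←L1
Dom at joins:
  L1: preds {L0,L4}: {L0} ∩ {L0,L1,L2,L4} = {L0}; idom=L0
  L6: preds {L3,L5}: {L0,L1,L3} ∩ {L0,L1,L2,L5} = {L0,L1}; idom=L1

DF derivation:
  join L1 pred L0: · stop@L0
  join L1 pred L4: L4→L2→L1 stop@L0
  join L6 pred L3: L3 stop@L1
  join L6 pred L5: L5→L2 stop@L1
  L0 → ∅
  L1 → {L1}
  L2 → {L1,L6}
  L3 → {L6}
  L4 → {L1}
  L5 → {L6}
  L6 → ∅

DF(L2) = ["L1", "L6"]

Answer: ["L1", "L6"]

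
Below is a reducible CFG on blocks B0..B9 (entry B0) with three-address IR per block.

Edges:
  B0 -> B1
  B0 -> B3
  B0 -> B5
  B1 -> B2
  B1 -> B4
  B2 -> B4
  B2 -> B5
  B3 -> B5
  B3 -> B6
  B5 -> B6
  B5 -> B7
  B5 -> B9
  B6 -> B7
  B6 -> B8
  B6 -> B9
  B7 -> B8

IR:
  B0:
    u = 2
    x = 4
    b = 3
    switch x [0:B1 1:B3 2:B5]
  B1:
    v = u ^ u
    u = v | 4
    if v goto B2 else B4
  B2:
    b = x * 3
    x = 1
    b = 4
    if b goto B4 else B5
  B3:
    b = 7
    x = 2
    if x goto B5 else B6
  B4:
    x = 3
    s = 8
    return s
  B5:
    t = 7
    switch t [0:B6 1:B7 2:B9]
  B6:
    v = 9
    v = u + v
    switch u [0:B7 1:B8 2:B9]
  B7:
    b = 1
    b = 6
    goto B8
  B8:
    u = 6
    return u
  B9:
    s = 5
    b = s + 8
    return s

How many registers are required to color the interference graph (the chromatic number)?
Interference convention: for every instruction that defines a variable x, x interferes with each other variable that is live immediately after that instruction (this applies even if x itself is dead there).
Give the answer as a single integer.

Answer: 3

Working:
Block summaries:
  B0: def={b,u,x} ue=∅
  B1: def={u,v} ue={u}
  B2: def={b,x} ue={x}
  B3: def={b,x} ue=∅
  B4: def={s,x} ue=∅
  B5: def={t} ue=∅
  B6: def={v} ue={u}
  B7: def={b} ue=∅
  B8: def={u} ue=∅
  B9: def={b,s} ue=∅

Liveness:
  B0: in=∅ out={u,x}
  B1: in={u,x} out={u,x}
  B2: in={u,x} out={u}
  B3: in={u} out={u}
  B4: in=∅ out=∅
  B5: in={u} out={u}
  B6: in={u} out=∅
  B7: in=∅ out=∅
  B8: in=∅ out=∅
  B9: in=∅ out=∅

Interference:
  b↔{s,u,x}
  s↔{b}
  t↔{u}
  u↔{b,t,v,x}
  v↔{u,x}
  x↔{b,u,v}

Chromatic number:
  lower bound: {b,u,x} mutually conflict ⇒ χ ≥ 3
  3-colouring: c0={s,u}  c1={b,t,v}  c2={x}
  χ = 3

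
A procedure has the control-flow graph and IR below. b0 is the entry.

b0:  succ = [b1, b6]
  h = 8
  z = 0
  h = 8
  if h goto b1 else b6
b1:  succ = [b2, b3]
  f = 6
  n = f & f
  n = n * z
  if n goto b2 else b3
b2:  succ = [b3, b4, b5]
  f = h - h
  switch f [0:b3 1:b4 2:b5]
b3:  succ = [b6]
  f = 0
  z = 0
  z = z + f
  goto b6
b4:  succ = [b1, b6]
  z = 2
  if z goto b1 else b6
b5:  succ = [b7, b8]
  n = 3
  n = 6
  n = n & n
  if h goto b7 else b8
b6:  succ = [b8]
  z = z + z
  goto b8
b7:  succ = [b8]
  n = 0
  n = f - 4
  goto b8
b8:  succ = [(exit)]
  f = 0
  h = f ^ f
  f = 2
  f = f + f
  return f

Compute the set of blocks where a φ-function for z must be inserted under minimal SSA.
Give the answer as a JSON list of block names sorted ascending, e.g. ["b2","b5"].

idom tree: b1←b0 b2←b1 b3←b1 b4←b2 b5←b2 b6←b0 b7←b5 b8←b0
Dom∩ at merges:
  b1: preds {b0,b4}: {b0} ∩ {b0,b1,b2,b4} = {b0}; idom=b0
  b3: preds {b1,b2}: {b0,b1} ∩ {b0,b1,b2} = {b0,b1}; idom=b1
  b6: preds {b0,b3,b4}: {b0} ∩ {b0,b1,b3} ∩ {b0,b1,b2,b4} = {b0}; idom=b0
  b8: preds {b5,b6,b7}: {b0,b1,b2,b5} ∩ {b0,b6} ∩ {b0,b1,b2,b5,b7} = {b0}; idom=b0

DF derivation:
  b1←b0: walk · to b0
  b1←b4: walk b4→b2→b1 to b0
  b3←b1: walk · to b1
  b3←b2: walk b2 to b1
  b6←b0: walk · to b0
  b6←b3: walk b3→b1 to b0
  b6←b4: walk b4→b2→b1 to b0
  b8←b5: walk b5→b2→b1 to b0
  b8←b6: walk b6 to b0
  b8←b7: walk b7→b5→b2→b1 to b0
  b0 → ∅
  b1 → {b1,b6,b8}
  b2 → {b1,b3,b6,b8}
  b3 → {b6}
  b4 → {b1,b6}
  b5 → {b8}
  b6 → {b8}
  b7 → {b8}
  b8 → ∅

φ for z: defs {b0,b3,b4,b6}
  DF⁺ = {b1,b6,b8}

Answer: ["b1", "b6", "b8"]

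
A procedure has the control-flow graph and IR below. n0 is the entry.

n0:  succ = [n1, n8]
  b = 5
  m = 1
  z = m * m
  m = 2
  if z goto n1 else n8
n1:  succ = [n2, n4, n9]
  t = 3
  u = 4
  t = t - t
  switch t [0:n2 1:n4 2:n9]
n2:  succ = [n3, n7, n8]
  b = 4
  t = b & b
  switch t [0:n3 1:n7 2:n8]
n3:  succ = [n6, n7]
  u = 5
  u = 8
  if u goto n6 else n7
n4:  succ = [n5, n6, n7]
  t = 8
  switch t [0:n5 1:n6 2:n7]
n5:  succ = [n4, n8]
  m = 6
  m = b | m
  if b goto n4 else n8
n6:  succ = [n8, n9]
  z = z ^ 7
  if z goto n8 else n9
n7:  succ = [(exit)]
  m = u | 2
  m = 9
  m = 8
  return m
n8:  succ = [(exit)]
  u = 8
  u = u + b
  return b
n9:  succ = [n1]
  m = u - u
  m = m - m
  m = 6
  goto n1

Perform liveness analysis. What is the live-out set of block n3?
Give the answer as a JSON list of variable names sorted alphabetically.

Answer: ["b", "u", "z"]

Analysis:
def/use:
  n0 def {b,m,z} use ∅
  n1 def {t,u} use ∅
  n2 def {b,t} use ∅
  n3 def {u} use ∅
  n4 def {t} use ∅
  n5 def {m} use {b}
  n6 def {z} use {z}
  n7 def {m} use {u}
  n8 def {u} use {b}
  n9 def {m} use {u}

Liveness:
  live n0: ∅→{b,z}
  live n1: {b,z}→{b,u,z}
  live n2: {u,z}→{b,u,z}
  live n3: {b,z}→{b,u,z}
  live n4: {b,u,z}→{b,u,z}
  live n5: {b,u,z}→{b,u,z}
  live n6: {b,u,z}→{b,u,z}
  live n7: {u}→∅
  live n8: {b}→∅
  live n9: {b,u,z}→{b,z}

live-out(n3) = ["b", "u", "z"]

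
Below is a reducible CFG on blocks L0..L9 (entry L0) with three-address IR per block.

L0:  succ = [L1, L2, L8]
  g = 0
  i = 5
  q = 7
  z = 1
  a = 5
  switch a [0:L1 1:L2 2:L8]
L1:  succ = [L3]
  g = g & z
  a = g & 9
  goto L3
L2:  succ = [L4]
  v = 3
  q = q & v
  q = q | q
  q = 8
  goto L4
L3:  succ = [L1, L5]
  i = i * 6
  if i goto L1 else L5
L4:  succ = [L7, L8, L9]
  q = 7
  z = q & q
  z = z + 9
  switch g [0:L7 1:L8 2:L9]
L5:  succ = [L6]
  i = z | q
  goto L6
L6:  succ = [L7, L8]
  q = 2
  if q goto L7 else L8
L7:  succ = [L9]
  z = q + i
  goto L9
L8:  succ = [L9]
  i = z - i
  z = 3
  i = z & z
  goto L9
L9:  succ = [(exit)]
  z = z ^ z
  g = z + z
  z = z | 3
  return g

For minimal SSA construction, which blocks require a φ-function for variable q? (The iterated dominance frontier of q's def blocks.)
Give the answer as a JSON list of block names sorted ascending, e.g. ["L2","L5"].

idom tree: L1←L0 L2←L0 L3←L1 L4←L2 L5←L3 L6←L5 L7←L0 L8←L0 L9←L0
Dom at joins:
  L1: preds {L0,L3}: {L0} ∩ {L0,L1,L3} = {L0}; idom=L0
  L7: preds {L4,L6}: {L0,L2,L4} ∩ {L0,L1,L3,L5,L6} = {L0}; idom=L0
  L8: preds {L0,L4,L6}: {L0} ∩ {L0,L2,L4} ∩ {L0,L1,L3,L5,L6} = {L0}; idom=L0
  L9: preds {L4,L7,L8}: {L0,L2,L4} ∩ {L0,L7} ∩ {L0,L8} = {L0}; idom=L0

Frontier:
  join L1 pred L0: · stop@L0
  join L1 pred L3: L3→L1 stop@L0
  join L7 pred L4: L4→L2 stop@L0
  join L7 pred L6: L6→L5→L3→L1 stop@L0
  join L8 pred L0: · stop@L0
  join L8 pred L4: L4→L2 stop@L0
  join L8 pred L6: L6→L5→L3→L1 stop@L0
  join L9 pred L4: L4→L2 stop@L0
  join L9 pred L7: L7 stop@L0
  join L9 pred L8: L8 stop@L0
  DF(L0)=∅
  DF(L1)={L1,L7,L8}
  DF(L2)={L7,L8,L9}
  DF(L3)={L1,L7,L8}
  DF(L4)={L7,L8,L9}
  DF(L5)={L7,L8}
  DF(L6)={L7,L8}
  DF(L7)={L9}
  DF(L8)={L9}
  DF(L9)=∅

φ for q: defs {L0,L2,L4,L6}
  DF⁺ = {L7,L8,L9}

Answer: ["L7", "L8", "L9"]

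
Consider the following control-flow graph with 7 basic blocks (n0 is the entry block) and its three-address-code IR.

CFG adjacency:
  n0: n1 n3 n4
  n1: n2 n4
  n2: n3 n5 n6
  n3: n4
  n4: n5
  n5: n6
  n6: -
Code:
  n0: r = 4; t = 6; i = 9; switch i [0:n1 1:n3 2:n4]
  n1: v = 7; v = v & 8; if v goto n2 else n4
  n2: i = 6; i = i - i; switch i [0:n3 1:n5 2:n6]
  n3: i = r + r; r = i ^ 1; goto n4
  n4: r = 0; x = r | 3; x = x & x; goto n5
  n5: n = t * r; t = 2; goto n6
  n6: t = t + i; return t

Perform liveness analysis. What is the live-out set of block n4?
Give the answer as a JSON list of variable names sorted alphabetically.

Answer: ["i", "r", "t"]

Derivation:
Block summaries:
  n0 def {i,r,t} use ∅
  n1 def {v} use ∅
  n2 def {i} use ∅
  n3 def {i,r} use {r}
  n4 def {r,x} use ∅
  n5 def {n,t} use {r,t}
  n6 def {t} use {i,t}

Backward fixpoint:
  n0: in=∅ out={i,r,t}
  n1: in={i,r,t} out={i,r,t}
  n2: in={r,t} out={i,r,t}
  n3: in={r,t} out={i,t}
  n4: in={i,t} out={i,r,t}
  n5: in={i,r,t} out={i,t}
  n6: in={i,t} out=∅

live-out(n4) = ["i", "r", "t"]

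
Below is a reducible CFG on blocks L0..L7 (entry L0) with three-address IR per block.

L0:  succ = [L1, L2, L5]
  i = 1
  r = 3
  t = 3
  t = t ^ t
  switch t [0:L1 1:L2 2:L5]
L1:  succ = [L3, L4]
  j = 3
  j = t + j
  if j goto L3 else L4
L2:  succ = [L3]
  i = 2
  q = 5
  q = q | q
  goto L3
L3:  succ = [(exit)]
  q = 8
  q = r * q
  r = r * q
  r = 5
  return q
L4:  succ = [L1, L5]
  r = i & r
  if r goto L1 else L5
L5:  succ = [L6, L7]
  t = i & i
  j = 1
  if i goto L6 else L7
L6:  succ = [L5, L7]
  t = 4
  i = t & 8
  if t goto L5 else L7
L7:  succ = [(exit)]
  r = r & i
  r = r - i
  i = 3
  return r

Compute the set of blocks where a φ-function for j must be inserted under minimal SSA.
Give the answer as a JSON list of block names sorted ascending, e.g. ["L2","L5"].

idom tree: L1←L0 L2←L0 L3←L0 L4←L1 L5←L0 L6←L5 L7←L5
Dom∩ at merges:
  L1: preds {L0,L4}: {L0} ∩ {L0,L1,L4} = {L0}; idom=L0
  L3: preds {L1,L2}: {L0,L1} ∩ {L0,L2} = {L0}; idom=L0
  L5: preds {L0,L4,L6}: {L0} ∩ {L0,L1,L4} ∩ {L0,L5,L6} = {L0}; idom=L0
  L7: preds {L5,L6}: {L0,L5} ∩ {L0,L5,L6} = {L0,L5}; idom=L5

DF walk-up:
  L1←L0: walk · to L0
  L1←L4: walk L4→L1 to L0
  L3←L1: walk L1 to L0
  L3←L2: walk L2 to L0
  L5←L0: walk · to L0
  L5←L4: walk L4→L1 to L0
  L5←L6: walk L6→L5 to L0
  L7←L5: walk · to L5
  L7←L6: walk L6 to L5
  L0 → ∅
  L1 → {L1,L3,L5}
  L2 → {L3}
  L3 → ∅
  L4 → {L1,L5}
  L5 → {L5}
  L6 → {L5,L7}
  L7 → ∅

φ for j: defs {L1,L5}
  DF⁺ = {L1,L3,L5}

Answer: ["L1", "L3", "L5"]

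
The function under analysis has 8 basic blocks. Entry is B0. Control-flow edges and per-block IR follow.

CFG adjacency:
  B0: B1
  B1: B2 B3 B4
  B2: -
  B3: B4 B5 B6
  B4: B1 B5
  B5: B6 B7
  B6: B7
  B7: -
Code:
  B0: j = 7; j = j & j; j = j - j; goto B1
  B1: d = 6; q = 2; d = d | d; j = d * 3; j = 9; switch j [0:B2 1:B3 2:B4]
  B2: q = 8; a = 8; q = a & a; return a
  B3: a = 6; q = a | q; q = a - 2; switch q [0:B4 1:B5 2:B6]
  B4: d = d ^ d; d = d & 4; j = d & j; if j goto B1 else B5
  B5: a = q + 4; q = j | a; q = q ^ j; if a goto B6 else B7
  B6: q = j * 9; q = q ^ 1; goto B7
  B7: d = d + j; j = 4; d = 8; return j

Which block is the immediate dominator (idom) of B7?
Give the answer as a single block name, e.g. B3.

Answer: B1

Analysis:
idom tree: B1←B0 B2←B1 B3←B1 B4←B1 B5←B1 B6←B1 B7←B1
Join-block Dom:
  B1: preds {B0,B4}: {B0} ∩ {B0,B1,B4} = {B0}; idom=B0
  B4: preds {B1,B3}: {B0,B1} ∩ {B0,B1,B3} = {B0,B1}; idom=B1
  B5: preds {B3,B4}: {B0,B1,B3} ∩ {B0,B1,B4} = {B0,B1}; idom=B1
  B6: preds {B3,B5}: {B0,B1,B3} ∩ {B0,B1,B5} = {B0,B1}; idom=B1
  B7: preds {B5,B6}: {B0,B1,B5} ∩ {B0,B1,B6} = {B0,B1}; idom=B1

idom(B7) = B1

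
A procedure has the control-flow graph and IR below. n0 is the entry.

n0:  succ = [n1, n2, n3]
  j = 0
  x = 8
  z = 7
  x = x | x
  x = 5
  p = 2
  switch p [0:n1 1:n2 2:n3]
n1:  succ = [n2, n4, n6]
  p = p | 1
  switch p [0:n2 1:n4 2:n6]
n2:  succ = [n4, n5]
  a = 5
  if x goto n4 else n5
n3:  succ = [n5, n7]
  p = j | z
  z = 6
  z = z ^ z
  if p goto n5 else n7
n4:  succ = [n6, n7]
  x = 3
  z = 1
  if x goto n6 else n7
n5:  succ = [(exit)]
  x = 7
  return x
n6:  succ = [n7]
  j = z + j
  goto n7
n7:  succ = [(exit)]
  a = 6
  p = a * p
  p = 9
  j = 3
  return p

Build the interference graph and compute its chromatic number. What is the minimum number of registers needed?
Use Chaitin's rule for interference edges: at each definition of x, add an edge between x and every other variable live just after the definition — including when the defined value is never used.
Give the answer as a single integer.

def/use:
  n0: {j,p,x,z} / ∅
  n1: {p} / {p}
  n2: {a} / {x}
  n3: {p,z} / {j,z}
  n4: {x,z} / ∅
  n5: {x} / ∅
  n6: {j} / {j,z}
  n7: {a,j,p} / {p}

Liveness:
  n0: in=∅ out={j,p,x,z}
  n1: in={j,p,x,z} out={j,p,x,z}
  n2: in={j,p,x} out={j,p}
  n3: in={j,z} out={p}
  n4: in={j,p} out={j,p,z}
  n5: in=∅ out=∅
  n6: in={j,p,z} out={p}
  n7: in={p} out=∅

Conflict graph:
  a: {j,p,x}
  j: {a,p,x,z}
  p: {a,j,x,z}
  x: {a,j,p,z}
  z: {j,p,x}

Registers:
  lower bound: {a,j,p,x} mutually conflict ⇒ χ ≥ 4
  assign a→c3 j→c0 p→c1 x→c2 z→c3 — no edge inside a register ⇒ χ ≤ 4
  χ = 4

Answer: 4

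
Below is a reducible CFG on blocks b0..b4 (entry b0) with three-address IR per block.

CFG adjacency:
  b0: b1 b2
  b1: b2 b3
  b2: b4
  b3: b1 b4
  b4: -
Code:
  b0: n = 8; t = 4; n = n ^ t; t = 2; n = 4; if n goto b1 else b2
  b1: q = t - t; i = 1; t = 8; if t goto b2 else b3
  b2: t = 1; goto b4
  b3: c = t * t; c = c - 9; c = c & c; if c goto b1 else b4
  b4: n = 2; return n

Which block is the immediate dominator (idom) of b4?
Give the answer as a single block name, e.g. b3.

idom tree: b1←b0 b2←b0 b3←b1 b4←b0
Join-block Dom:
  b1: preds {b0,b3}: {b0} ∩ {b0,b1,b3} = {b0}; idom=b0
  b2: preds {b0,b1}: {b0} ∩ {b0,b1} = {b0}; idom=b0
  b4: preds {b2,b3}: {b0,b2} ∩ {b0,b1,b3} = {b0}; idom=b0

idom(b4) = b0

Answer: b0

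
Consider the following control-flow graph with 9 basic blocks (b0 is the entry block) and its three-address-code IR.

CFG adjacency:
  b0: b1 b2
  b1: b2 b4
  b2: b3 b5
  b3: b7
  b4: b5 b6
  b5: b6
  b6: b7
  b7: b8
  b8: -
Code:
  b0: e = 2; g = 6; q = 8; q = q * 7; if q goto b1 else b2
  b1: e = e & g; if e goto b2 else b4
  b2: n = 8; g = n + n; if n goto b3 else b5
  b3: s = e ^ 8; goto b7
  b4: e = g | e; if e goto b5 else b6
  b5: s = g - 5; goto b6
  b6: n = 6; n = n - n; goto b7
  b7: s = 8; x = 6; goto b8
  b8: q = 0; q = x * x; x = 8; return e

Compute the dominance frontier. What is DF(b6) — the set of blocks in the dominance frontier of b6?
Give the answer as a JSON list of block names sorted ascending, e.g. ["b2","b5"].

idom tree: b1←b0 b2←b0 b3←b2 b4←b1 b5←b0 b6←b0 b7←b0 b8←b7
Join-block Dom:
  b2: preds {b0,b1}: {b0} ∩ {b0,b1} = {b0}; idom=b0
  b5: preds {b2,b4}: {b0,b2} ∩ {b0,b1,b4} = {b0}; idom=b0
  b6: preds {b4,b5}: {b0,b1,b4} ∩ {b0,b5} = {b0}; idom=b0
  b7: preds {b3,b6}: {b0,b2,b3} ∩ {b0,b6} = {b0}; idom=b0

DF derivation:
  join b2 pred b0: · stop@b0
  join b2 pred b1: b1 stop@b0
  join b5 pred b2: b2 stop@b0
  join b5 pred b4: b4→b1 stop@b0
  join b6 pred b4: b4→b1 stop@b0
  join b6 pred b5: b5 stop@b0
  join b7 pred b3: b3→b2 stop@b0
  join b7 pred b6: b6 stop@b0
  DF(b0)=∅
  DF(b1)={b2,b5,b6}
  DF(b2)={b5,b7}
  DF(b3)={b7}
  DF(b4)={b5,b6}
  DF(b5)={b6}
  DF(b6)={b7}
  DF(b7)=∅
  DF(b8)=∅

DF(b6) = ["b7"]

Answer: ["b7"]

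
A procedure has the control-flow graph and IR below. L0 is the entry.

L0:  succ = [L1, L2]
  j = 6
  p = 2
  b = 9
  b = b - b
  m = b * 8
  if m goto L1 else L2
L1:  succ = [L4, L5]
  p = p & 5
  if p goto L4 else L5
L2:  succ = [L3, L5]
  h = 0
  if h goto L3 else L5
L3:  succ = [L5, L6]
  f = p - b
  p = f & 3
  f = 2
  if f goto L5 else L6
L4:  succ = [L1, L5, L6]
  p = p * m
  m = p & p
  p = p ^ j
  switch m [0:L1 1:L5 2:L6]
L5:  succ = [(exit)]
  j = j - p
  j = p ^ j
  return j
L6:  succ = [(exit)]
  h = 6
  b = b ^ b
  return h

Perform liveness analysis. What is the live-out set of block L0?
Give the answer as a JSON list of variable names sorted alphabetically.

Block summaries:
  L0: {b,j,m,p} / ∅
  L1: {p} / {p}
  L2: {h} / ∅
  L3: {f,p} / {b,p}
  L4: {m,p} / {j,m,p}
  L5: {j} / {j,p}
  L6: {b,h} / {b}

Liveness:
  L0: in=∅ out={b,j,m,p}
  L1: in={b,j,m,p} out={b,j,m,p}
  L2: in={b,j,p} out={b,j,p}
  L3: in={b,j,p} out={b,j,p}
  L4: in={b,j,m,p} out={b,j,m,p}
  L5: in={j,p} out=∅
  L6: in={b} out=∅

live-out(L0) = ["b", "j", "m", "p"]

Answer: ["b", "j", "m", "p"]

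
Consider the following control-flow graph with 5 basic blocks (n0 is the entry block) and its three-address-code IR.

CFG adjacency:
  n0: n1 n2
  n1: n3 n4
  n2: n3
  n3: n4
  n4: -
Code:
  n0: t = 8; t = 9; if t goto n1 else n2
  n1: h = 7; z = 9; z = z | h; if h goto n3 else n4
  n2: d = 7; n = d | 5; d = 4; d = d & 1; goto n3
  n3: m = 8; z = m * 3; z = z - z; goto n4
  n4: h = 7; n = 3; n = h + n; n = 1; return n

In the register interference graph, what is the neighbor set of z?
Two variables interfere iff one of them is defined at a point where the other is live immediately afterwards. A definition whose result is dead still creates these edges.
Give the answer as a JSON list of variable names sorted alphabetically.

def/use:
  n0 def {t} use ∅
  n1 def {h,z} use ∅
  n2 def {d,n} use ∅
  n3 def {m,z} use ∅
  n4 def {h,n} use ∅

Live sets:
  n0: in=∅ out=∅
  n1: in=∅ out=∅
  n2: in=∅ out=∅
  n3: in=∅ out=∅
  n4: in=∅ out=∅

Interfere edges:
  d↔∅
  h↔{n,z}
  m↔∅
  n↔{h}
  t↔∅
  z↔{h}

N(z) = ["h"]

Answer: ["h"]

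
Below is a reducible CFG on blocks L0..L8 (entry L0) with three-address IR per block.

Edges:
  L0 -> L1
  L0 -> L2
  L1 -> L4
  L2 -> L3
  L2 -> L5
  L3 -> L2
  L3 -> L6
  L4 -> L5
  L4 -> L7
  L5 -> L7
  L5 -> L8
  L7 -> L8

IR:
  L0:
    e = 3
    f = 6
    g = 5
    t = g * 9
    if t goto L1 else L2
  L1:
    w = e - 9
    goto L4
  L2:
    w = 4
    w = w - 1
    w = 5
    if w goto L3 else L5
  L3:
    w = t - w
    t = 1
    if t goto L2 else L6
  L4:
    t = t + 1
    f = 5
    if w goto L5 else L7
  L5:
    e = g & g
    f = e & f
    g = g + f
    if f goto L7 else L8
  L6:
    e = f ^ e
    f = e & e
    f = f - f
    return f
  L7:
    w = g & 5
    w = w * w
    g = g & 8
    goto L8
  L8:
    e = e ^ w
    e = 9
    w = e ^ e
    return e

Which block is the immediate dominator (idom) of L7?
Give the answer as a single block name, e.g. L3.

Answer: L0

Derivation:
idom tree: L1←L0 L2←L0 L3←L2 L4←L1 L5←L0 L6←L3 L7←L0 L8←L0
Dom∩ at merges:
  L2: preds {L0,L3}: {L0} ∩ {L0,L2,L3} = {L0}; idom=L0
  L5: preds {L2,L4}: {L0,L2} ∩ {L0,L1,L4} = {L0}; idom=L0
  L7: preds {L4,L5}: {L0,L1,L4} ∩ {L0,L5} = {L0}; idom=L0
  L8: preds {L5,L7}: {L0,L5} ∩ {L0,L7} = {L0}; idom=L0

idom(L7) = L0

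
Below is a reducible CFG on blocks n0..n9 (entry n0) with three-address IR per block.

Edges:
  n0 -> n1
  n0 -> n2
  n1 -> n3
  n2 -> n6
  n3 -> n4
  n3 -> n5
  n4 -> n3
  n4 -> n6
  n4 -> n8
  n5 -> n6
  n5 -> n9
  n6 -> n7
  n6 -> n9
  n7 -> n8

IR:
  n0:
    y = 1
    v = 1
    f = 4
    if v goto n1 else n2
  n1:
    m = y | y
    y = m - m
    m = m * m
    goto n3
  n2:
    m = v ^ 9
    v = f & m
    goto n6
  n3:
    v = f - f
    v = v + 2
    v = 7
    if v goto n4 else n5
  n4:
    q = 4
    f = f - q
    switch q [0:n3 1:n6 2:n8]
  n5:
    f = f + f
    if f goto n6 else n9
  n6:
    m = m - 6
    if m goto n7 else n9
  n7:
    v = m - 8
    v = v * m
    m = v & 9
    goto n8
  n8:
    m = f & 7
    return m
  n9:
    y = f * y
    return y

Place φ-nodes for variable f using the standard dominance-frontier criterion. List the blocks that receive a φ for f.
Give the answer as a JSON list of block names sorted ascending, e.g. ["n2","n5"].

Answer: ["n3", "n6", "n8", "n9"]

Derivation:
idom tree: n1←n0 n2←n0 n3←n1 n4←n3 n5←n3 n6←n0 n7←n6 n8←n0 n9←n0
Dom∩ at merges:
  n3: preds {n1,n4}: {n0,n1} ∩ {n0,n1,n3,n4} = {n0,n1}; idom=n1
  n6: preds {n2,n4,n5}: {n0,n2} ∩ {n0,n1,n3,n4} ∩ {n0,n1,n3,n5} = {n0}; idom=n0
  n8: preds {n4,n7}: {n0,n1,n3,n4} ∩ {n0,n6,n7} = {n0}; idom=n0
  n9: preds {n5,n6}: {n0,n1,n3,n5} ∩ {n0,n6} = {n0}; idom=n0

DF derivation:
  n3←n1: walk · to n1
  n3←n4: walk n4→n3 to n1
  n6←n2: walk n2 to n0
  n6←n4: walk n4→n3→n1 to n0
  n6←n5: walk n5→n3→n1 to n0
  n8←n4: walk n4→n3→n1 to n0
  n8←n7: walk n7→n6 to n0
  n9←n5: walk n5→n3→n1 to n0
  n9←n6: walk n6 to n0
  n0 → ∅
  n1 → {n6,n8,n9}
  n2 → {n6}
  n3 → {n3,n6,n8,n9}
  n4 → {n3,n6,n8}
  n5 → {n6,n9}
  n6 → {n8,n9}
  n7 → {n8}
  n8 → ∅
  n9 → ∅

φ for f: defs {n0,n4,n5}
  DF⁺ = {n3,n6,n8,n9}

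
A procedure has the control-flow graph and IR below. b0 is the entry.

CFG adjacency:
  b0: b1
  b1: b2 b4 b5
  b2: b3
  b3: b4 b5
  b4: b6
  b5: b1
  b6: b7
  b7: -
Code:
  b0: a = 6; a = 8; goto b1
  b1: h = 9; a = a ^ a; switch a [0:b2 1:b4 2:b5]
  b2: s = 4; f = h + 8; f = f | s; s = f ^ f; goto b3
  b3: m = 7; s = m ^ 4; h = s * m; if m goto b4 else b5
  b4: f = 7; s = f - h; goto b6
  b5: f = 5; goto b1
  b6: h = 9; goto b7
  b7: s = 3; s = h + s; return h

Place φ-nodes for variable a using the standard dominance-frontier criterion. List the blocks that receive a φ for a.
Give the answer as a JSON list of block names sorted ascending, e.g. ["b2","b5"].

Answer: ["b1"]

Derivation:
idom tree: b1←b0 b2←b1 b3←b2 b4←b1 b5←b1 b6←b4 b7←b6
Dom at joins:
  b1: preds {b0,b5}: {b0} ∩ {b0,b1,b5} = {b0}; idom=b0
  b4: preds {b1,b3}: {b0,b1} ∩ {b0,b1,b2,b3} = {b0,b1}; idom=b1
  b5: preds {b1,b3}: {b0,b1} ∩ {b0,b1,b2,b3} = {b0,b1}; idom=b1

DF walk-up:
  b1←b0: walk · to b0
  b1←b5: walk b5→b1 to b0
  b4←b1: walk · to b1
  b4←b3: walk b3→b2 to b1
  b5←b1: walk · to b1
  b5←b3: walk b3→b2 to b1
  b0: DF=∅
  b1: DF={b1}
  b2: DF={b4,b5}
  b3: DF={b4,b5}
  b4: DF=∅
  b5: DF={b1}
  b6: DF=∅
  b7: DF=∅

φ for a: defs {b0,b1}
  DF⁺ = {b1}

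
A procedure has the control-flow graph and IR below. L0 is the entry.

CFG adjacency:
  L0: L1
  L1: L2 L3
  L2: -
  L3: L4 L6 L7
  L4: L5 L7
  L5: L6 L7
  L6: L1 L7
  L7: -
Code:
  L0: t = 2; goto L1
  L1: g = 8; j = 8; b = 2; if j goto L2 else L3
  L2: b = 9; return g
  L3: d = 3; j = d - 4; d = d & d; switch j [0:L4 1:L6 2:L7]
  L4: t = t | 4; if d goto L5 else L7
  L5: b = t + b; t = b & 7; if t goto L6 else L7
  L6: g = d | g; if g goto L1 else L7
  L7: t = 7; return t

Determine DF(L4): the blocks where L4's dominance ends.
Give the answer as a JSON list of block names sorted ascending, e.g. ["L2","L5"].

Answer: ["L6", "L7"]

Derivation:
idom tree: L1←L0 L2←L1 L3←L1 L4←L3 L5←L4 L6←L3 L7←L3
Join-block Dom:
  L1: preds {L0,L6}: {L0} ∩ {L0,L1,L3,L6} = {L0}; idom=L0
  L6: preds {L3,L5}: {L0,L1,L3} ∩ {L0,L1,L3,L4,L5} = {L0,L1,L3}; idom=L3
  L7: preds {L3,L4,L5,L6}: {L0,L1,L3} ∩ {L0,L1,L3,L4} ∩ {L0,L1,L3,L4,L5} ∩ {L0,L1,L3,L6} = {L0,L1,L3}; idom=L3

DF derivation:
  join L1 pred L0: · stop@L0
  join L1 pred L6: L6→L3→L1 stop@L0
  join L6 pred L3: · stop@L3
  join L6 pred L5: L5→L4 stop@L3
  join L7 pred L3: · stop@L3
  join L7 pred L4: L4 stop@L3
  join L7 pred L5: L5→L4 stop@L3
  join L7 pred L6: L6 stop@L3
  L0 → ∅
  L1 → {L1}
  L2 → ∅
  L3 → {L1}
  L4 → {L6,L7}
  L5 → {L6,L7}
  L6 → {L1,L7}
  L7 → ∅

DF(L4) = ["L6", "L7"]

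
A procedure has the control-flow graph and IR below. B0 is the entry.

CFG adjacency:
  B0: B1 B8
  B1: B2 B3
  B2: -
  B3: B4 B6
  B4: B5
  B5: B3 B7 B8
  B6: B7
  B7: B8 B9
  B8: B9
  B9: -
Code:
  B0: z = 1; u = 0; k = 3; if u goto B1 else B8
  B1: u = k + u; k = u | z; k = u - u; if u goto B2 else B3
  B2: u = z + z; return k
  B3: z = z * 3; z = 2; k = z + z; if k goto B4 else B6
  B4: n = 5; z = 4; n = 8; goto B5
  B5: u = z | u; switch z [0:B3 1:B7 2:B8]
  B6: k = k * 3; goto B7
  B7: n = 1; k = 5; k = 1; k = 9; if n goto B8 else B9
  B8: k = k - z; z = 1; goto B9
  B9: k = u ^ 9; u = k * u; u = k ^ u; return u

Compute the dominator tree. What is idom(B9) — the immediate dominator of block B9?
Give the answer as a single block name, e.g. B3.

idom tree: B1←B0 B2←B1 B3←B1 B4←B3 B5←B4 B6←B3 B7←B3 B8←B0 B9←B0
Dom∩ at merges:
  B3: preds {B1,B5}: {B0,B1} ∩ {B0,B1,B3,B4,B5} = {B0,B1}; idom=B1
  B7: preds {B5,B6}: {B0,B1,B3,B4,B5} ∩ {B0,B1,B3,B6} = {B0,B1,B3}; idom=B3
  B8: preds {B0,B5,B7}: {B0} ∩ {B0,B1,B3,B4,B5} ∩ {B0,B1,B3,B7} = {B0}; idom=B0
  B9: preds {B7,B8}: {B0,B1,B3,B7} ∩ {B0,B8} = {B0}; idom=B0

idom(B9) = B0

Answer: B0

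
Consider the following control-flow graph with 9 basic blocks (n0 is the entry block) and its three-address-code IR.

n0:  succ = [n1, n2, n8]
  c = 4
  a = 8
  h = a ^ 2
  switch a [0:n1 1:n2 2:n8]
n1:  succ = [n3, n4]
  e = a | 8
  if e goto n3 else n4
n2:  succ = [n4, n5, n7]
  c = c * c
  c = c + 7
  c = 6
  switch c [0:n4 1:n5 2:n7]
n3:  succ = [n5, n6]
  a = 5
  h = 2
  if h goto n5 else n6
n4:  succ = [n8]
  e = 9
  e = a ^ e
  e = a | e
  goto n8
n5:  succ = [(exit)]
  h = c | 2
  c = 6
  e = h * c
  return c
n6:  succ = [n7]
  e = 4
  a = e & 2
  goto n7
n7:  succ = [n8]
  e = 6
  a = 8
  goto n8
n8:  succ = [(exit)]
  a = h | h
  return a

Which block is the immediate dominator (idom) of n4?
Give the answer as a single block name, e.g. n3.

idom tree: n1←n0 n2←n0 n3←n1 n4←n0 n5←n0 n6←n3 n7←n0 n8←n0
Dom∩ at merges:
  n4: preds {n1,n2}: {n0,n1} ∩ {n0,n2} = {n0}; idom=n0
  n5: preds {n2,n3}: {n0,n2} ∩ {n0,n1,n3} = {n0}; idom=n0
  n7: preds {n2,n6}: {n0,n2} ∩ {n0,n1,n3,n6} = {n0}; idom=n0
  n8: preds {n0,n4,n7}: {n0} ∩ {n0,n4} ∩ {n0,n7} = {n0}; idom=n0

idom(n4) = n0

Answer: n0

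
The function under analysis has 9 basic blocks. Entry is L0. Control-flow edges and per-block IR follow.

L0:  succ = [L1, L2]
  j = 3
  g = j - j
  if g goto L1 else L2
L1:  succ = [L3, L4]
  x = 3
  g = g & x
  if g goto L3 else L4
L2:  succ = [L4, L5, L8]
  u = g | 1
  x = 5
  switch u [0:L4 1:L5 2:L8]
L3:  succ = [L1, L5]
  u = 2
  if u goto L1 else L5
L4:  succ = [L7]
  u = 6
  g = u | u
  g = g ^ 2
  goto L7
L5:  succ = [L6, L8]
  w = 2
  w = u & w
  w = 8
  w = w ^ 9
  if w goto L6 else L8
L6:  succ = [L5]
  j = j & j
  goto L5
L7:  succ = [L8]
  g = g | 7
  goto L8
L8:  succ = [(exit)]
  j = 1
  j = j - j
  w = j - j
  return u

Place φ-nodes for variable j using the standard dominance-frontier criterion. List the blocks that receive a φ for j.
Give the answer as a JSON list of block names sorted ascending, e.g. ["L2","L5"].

Answer: ["L5", "L8"]

Derivation:
idom tree: L1←L0 L2←L0 L3←L1 L4←L0 L5←L0 L6←L5 L7←L4 L8←L0
Join-block Dom:
  L1: preds {L0,L3}: {L0} ∩ {L0,L1,L3} = {L0}; idom=L0
  L4: preds {L1,L2}: {L0,L1} ∩ {L0,L2} = {L0}; idom=L0
  L5: preds {L2,L3,L6}: {L0,L2} ∩ {L0,L1,L3} ∩ {L0,L5,L6} = {L0}; idom=L0
  L8: preds {L2,L5,L7}: {L0,L2} ∩ {L0,L5} ∩ {L0,L4,L7} = {L0}; idom=L0

Frontier:
  L1←L0: walk · to L0
  L1←L3: walk L3→L1 to L0
  L4←L1: walk L1 to L0
  L4←L2: walk L2 to L0
  L5←L2: walk L2 to L0
  L5←L3: walk L3→L1 to L0
  L5←L6: walk L6→L5 to L0
  L8←L2: walk L2 to L0
  L8←L5: walk L5 to L0
  L8←L7: walk L7→L4 to L0
  L0 → ∅
  L1 → {L1,L4,L5}
  L2 → {L4,L5,L8}
  L3 → {L1,L5}
  L4 → {L8}
  L5 → {L5,L8}
  L6 → {L5}
  L7 → {L8}
  L8 → ∅

φ for j: defs {L0,L6,L8}
  DF⁺ = {L5,L8}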